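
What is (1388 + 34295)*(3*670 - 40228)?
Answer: -1363732894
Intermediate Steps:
(1388 + 34295)*(3*670 - 40228) = 35683*(2010 - 40228) = 35683*(-38218) = -1363732894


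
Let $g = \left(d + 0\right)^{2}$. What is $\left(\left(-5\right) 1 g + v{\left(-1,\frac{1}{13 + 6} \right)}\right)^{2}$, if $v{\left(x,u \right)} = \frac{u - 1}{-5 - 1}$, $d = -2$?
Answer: $\frac{142129}{361} \approx 393.71$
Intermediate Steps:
$v{\left(x,u \right)} = \frac{1}{6} - \frac{u}{6}$ ($v{\left(x,u \right)} = \frac{-1 + u}{-6} = \left(-1 + u\right) \left(- \frac{1}{6}\right) = \frac{1}{6} - \frac{u}{6}$)
$g = 4$ ($g = \left(-2 + 0\right)^{2} = \left(-2\right)^{2} = 4$)
$\left(\left(-5\right) 1 g + v{\left(-1,\frac{1}{13 + 6} \right)}\right)^{2} = \left(\left(-5\right) 1 \cdot 4 + \left(\frac{1}{6} - \frac{1}{6 \left(13 + 6\right)}\right)\right)^{2} = \left(\left(-5\right) 4 + \left(\frac{1}{6} - \frac{1}{6 \cdot 19}\right)\right)^{2} = \left(-20 + \left(\frac{1}{6} - \frac{1}{114}\right)\right)^{2} = \left(-20 + \frac{3}{19}\right)^{2} = \left(- \frac{377}{19}\right)^{2} = \frac{142129}{361}$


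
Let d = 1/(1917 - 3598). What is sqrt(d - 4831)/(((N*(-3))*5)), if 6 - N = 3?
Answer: -4*I*sqrt(507557)/1845 ≈ -1.5446*I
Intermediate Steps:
N = 3 (N = 6 - 1*3 = 6 - 3 = 3)
d = -1/1681 (d = 1/(-1681) = -1/1681 ≈ -0.00059488)
sqrt(d - 4831)/(((N*(-3))*5)) = sqrt(-1/1681 - 4831)/(((3*(-3))*5)) = sqrt(-8120912/1681)/((-9*5)) = (4*I*sqrt(507557)/41)/(-45) = (4*I*sqrt(507557)/41)*(-1/45) = -4*I*sqrt(507557)/1845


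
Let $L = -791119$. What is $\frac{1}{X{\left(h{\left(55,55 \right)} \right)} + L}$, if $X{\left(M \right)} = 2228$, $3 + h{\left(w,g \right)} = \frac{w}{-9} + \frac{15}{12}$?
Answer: $- \frac{1}{788891} \approx -1.2676 \cdot 10^{-6}$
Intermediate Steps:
$h{\left(w,g \right)} = - \frac{7}{4} - \frac{w}{9}$ ($h{\left(w,g \right)} = -3 + \left(\frac{w}{-9} + \frac{15}{12}\right) = -3 + \left(w \left(- \frac{1}{9}\right) + 15 \cdot \frac{1}{12}\right) = -3 - \left(- \frac{5}{4} + \frac{w}{9}\right) = - \frac{7}{4} - \frac{w}{9}$)
$\frac{1}{X{\left(h{\left(55,55 \right)} \right)} + L} = \frac{1}{2228 - 791119} = \frac{1}{-788891} = - \frac{1}{788891}$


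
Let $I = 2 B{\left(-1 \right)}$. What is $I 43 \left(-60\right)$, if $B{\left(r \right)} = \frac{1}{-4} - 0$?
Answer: $1290$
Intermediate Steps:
$B{\left(r \right)} = - \frac{1}{4}$ ($B{\left(r \right)} = - \frac{1}{4} + 0 = - \frac{1}{4}$)
$I = - \frac{1}{2}$ ($I = 2 \left(- \frac{1}{4}\right) = - \frac{1}{2} \approx -0.5$)
$I 43 \left(-60\right) = \left(- \frac{1}{2}\right) 43 \left(-60\right) = \left(- \frac{43}{2}\right) \left(-60\right) = 1290$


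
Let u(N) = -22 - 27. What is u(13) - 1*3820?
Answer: -3869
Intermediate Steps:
u(N) = -49
u(13) - 1*3820 = -49 - 1*3820 = -49 - 3820 = -3869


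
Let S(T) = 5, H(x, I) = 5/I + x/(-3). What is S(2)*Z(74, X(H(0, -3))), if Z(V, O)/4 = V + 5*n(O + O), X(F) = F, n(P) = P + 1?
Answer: 3740/3 ≈ 1246.7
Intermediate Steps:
n(P) = 1 + P
H(x, I) = 5/I - x/3 (H(x, I) = 5/I + x*(-⅓) = 5/I - x/3)
Z(V, O) = 20 + 4*V + 40*O (Z(V, O) = 4*(V + 5*(1 + (O + O))) = 4*(V + 5*(1 + 2*O)) = 4*(V + (5 + 10*O)) = 4*(5 + V + 10*O) = 20 + 4*V + 40*O)
S(2)*Z(74, X(H(0, -3))) = 5*(20 + 4*74 + 40*(5/(-3) - ⅓*0)) = 5*(20 + 296 + 40*(5*(-⅓) + 0)) = 5*(20 + 296 + 40*(-5/3 + 0)) = 5*(20 + 296 + 40*(-5/3)) = 5*(20 + 296 - 200/3) = 5*(748/3) = 3740/3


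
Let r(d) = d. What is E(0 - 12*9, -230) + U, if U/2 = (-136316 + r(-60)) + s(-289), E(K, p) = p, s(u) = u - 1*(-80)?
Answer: -273400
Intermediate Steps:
s(u) = 80 + u (s(u) = u + 80 = 80 + u)
U = -273170 (U = 2*((-136316 - 60) + (80 - 289)) = 2*(-136376 - 209) = 2*(-136585) = -273170)
E(0 - 12*9, -230) + U = -230 - 273170 = -273400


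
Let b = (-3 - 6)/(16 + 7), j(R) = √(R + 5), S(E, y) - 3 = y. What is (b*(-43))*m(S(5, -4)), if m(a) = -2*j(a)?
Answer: -1548/23 ≈ -67.304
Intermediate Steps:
S(E, y) = 3 + y
j(R) = √(5 + R)
m(a) = -2*√(5 + a)
b = -9/23 ≈ -0.39130
(b*(-43))*m(S(5, -4)) = (-9/23*(-43))*(-2*√(5 + (3 - 4))) = 387*(-2*√(5 - 1))/23 = 387*(-2*√4)/23 = 387*(-2*2)/23 = (387/23)*(-4) = -1548/23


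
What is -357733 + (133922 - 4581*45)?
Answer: -429956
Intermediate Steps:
-357733 + (133922 - 4581*45) = -357733 + (133922 - 1*206145) = -357733 + (133922 - 206145) = -357733 - 72223 = -429956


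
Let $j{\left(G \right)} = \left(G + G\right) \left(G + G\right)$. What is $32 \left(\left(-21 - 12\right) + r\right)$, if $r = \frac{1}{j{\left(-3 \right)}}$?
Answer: $- \frac{9496}{9} \approx -1055.1$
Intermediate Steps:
$j{\left(G \right)} = 4 G^{2}$ ($j{\left(G \right)} = 2 G 2 G = 4 G^{2}$)
$r = \frac{1}{36}$ ($r = \frac{1}{4 \left(-3\right)^{2}} = \frac{1}{4 \cdot 9} = \frac{1}{36} \approx 0.027778$)
$32 \left(\left(-21 - 12\right) + r\right) = 32 \left(\left(-21 - 12\right) + \frac{1}{36}\right) = 32 \left(-33 + \frac{1}{36}\right) = 32 \left(- \frac{1187}{36}\right) = - \frac{9496}{9}$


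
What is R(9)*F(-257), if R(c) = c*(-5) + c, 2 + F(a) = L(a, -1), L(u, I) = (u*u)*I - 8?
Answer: 2378124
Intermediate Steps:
L(u, I) = -8 + I*u² (L(u, I) = u²*I - 8 = I*u² - 8 = -8 + I*u²)
F(a) = -10 - a² (F(a) = -2 + (-8 - a²) = -10 - a²)
R(c) = -4*c (R(c) = -5*c + c = -4*c)
R(9)*F(-257) = (-4*9)*(-10 - 1*(-257)²) = -36*(-10 - 1*66049) = -36*(-10 - 66049) = -36*(-66059) = 2378124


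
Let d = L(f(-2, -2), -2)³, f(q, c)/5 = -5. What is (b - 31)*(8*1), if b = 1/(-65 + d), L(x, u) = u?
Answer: -18112/73 ≈ -248.11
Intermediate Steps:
f(q, c) = -25 (f(q, c) = 5*(-5) = -25)
d = -8 (d = (-2)³ = -8)
b = -1/73 (b = 1/(-65 - 8) = 1/(-73) = -1/73 ≈ -0.013699)
(b - 31)*(8*1) = (-1/73 - 31)*(8*1) = -2264/73*8 = -18112/73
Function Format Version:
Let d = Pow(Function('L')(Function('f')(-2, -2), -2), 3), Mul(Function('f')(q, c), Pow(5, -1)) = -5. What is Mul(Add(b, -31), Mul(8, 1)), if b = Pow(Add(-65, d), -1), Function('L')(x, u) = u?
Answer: Rational(-18112, 73) ≈ -248.11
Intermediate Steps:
Function('f')(q, c) = -25 (Function('f')(q, c) = Mul(5, -5) = -25)
d = -8 (d = Pow(-2, 3) = -8)
b = Rational(-1, 73) (b = Pow(Add(-65, -8), -1) = Pow(-73, -1) = Rational(-1, 73) ≈ -0.013699)
Mul(Add(b, -31), Mul(8, 1)) = Mul(Add(Rational(-1, 73), -31), Mul(8, 1)) = Mul(Rational(-2264, 73), 8) = Rational(-18112, 73)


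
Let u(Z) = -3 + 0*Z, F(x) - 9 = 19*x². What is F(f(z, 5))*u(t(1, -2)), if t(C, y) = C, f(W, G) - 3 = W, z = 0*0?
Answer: -540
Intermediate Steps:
z = 0
f(W, G) = 3 + W
F(x) = 9 + 19*x²
u(Z) = -3 (u(Z) = -3 + 0 = -3)
F(f(z, 5))*u(t(1, -2)) = (9 + 19*(3 + 0)²)*(-3) = (9 + 19*3²)*(-3) = (9 + 19*9)*(-3) = (9 + 171)*(-3) = 180*(-3) = -540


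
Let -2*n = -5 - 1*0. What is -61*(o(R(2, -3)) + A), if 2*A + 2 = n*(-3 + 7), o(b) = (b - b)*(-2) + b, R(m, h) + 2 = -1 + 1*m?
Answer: -183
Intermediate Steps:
n = 5/2 (n = -(-5 - 1*0)/2 = -(-5 + 0)/2 = -1/2*(-5) = 5/2 ≈ 2.5000)
R(m, h) = -3 + m (R(m, h) = -2 + (-1 + 1*m) = -2 + (-1 + m) = -3 + m)
o(b) = b (o(b) = 0*(-2) + b = 0 + b = b)
A = 4 (A = -1 + (5*(-3 + 7)/2)/2 = -1 + ((5/2)*4)/2 = -1 + (1/2)*10 = -1 + 5 = 4)
-61*(o(R(2, -3)) + A) = -61*((-3 + 2) + 4) = -61*(-1 + 4) = -61*3 = -183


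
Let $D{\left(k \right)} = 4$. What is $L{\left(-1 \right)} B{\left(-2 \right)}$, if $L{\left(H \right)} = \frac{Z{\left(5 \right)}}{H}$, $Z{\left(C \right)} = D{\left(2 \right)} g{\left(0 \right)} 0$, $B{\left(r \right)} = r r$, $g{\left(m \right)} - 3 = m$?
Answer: $0$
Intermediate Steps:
$g{\left(m \right)} = 3 + m$
$B{\left(r \right)} = r^{2}$
$Z{\left(C \right)} = 0$ ($Z{\left(C \right)} = 4 \left(3 + 0\right) 0 = 4 \cdot 3 \cdot 0 = 12 \cdot 0 = 0$)
$L{\left(H \right)} = 0$ ($L{\left(H \right)} = \frac{0}{H} = 0$)
$L{\left(-1 \right)} B{\left(-2 \right)} = 0 \left(-2\right)^{2} = 0 \cdot 4 = 0$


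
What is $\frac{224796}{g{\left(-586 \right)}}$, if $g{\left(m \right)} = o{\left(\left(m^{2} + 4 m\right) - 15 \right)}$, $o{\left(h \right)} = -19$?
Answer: $- \frac{224796}{19} \approx -11831.0$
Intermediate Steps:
$g{\left(m \right)} = -19$
$\frac{224796}{g{\left(-586 \right)}} = \frac{224796}{-19} = 224796 \left(- \frac{1}{19}\right) = - \frac{224796}{19}$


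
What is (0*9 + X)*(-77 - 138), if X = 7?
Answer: -1505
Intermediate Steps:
(0*9 + X)*(-77 - 138) = (0*9 + 7)*(-77 - 138) = (0 + 7)*(-215) = 7*(-215) = -1505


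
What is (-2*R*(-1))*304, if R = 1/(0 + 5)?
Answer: 608/5 ≈ 121.60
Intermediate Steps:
R = ⅕ (R = 1/5 = ⅕ ≈ 0.20000)
(-2*R*(-1))*304 = (-2*⅕*(-1))*304 = -⅖*(-1)*304 = (⅖)*304 = 608/5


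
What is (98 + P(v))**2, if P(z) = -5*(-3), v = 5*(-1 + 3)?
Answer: 12769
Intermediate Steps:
v = 10 (v = 5*2 = 10)
P(z) = 15
(98 + P(v))**2 = (98 + 15)**2 = 113**2 = 12769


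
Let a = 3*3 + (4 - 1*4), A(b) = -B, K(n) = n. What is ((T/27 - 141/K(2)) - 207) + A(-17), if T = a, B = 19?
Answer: -1777/6 ≈ -296.17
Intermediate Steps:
A(b) = -19 (A(b) = -1*19 = -19)
a = 9 (a = 9 + (4 - 4) = 9 + 0 = 9)
T = 9
((T/27 - 141/K(2)) - 207) + A(-17) = ((9/27 - 141/2) - 207) - 19 = ((9*(1/27) - 141*½) - 207) - 19 = ((⅓ - 141/2) - 207) - 19 = (-421/6 - 207) - 19 = -1663/6 - 19 = -1777/6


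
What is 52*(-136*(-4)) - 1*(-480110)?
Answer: 508398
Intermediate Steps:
52*(-136*(-4)) - 1*(-480110) = 52*544 + 480110 = 28288 + 480110 = 508398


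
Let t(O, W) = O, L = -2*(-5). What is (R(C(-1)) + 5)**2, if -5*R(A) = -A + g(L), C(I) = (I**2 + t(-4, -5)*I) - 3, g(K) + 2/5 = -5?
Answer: 26244/625 ≈ 41.990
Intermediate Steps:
L = 10
g(K) = -27/5 (g(K) = -2/5 - 5 = -27/5)
C(I) = -3 + I**2 - 4*I (C(I) = (I**2 - 4*I) - 3 = -3 + I**2 - 4*I)
R(A) = 27/25 + A/5 (R(A) = -(-A - 27/5)/5 = -(-27/5 - A)/5 = 27/25 + A/5)
(R(C(-1)) + 5)**2 = ((27/25 + (-3 + (-1)**2 - 4*(-1))/5) + 5)**2 = ((27/25 + (-3 + 1 + 4)/5) + 5)**2 = ((27/25 + (1/5)*2) + 5)**2 = ((27/25 + 2/5) + 5)**2 = (37/25 + 5)**2 = (162/25)**2 = 26244/625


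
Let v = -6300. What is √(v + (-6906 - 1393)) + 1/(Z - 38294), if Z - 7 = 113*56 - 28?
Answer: -1/31987 + I*√14599 ≈ -3.1263e-5 + 120.83*I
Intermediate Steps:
Z = 6307 (Z = 7 + (113*56 - 28) = 7 + (6328 - 28) = 7 + 6300 = 6307)
√(v + (-6906 - 1393)) + 1/(Z - 38294) = √(-6300 + (-6906 - 1393)) + 1/(6307 - 38294) = √(-6300 - 8299) + 1/(-31987) = √(-14599) - 1/31987 = I*√14599 - 1/31987 = -1/31987 + I*√14599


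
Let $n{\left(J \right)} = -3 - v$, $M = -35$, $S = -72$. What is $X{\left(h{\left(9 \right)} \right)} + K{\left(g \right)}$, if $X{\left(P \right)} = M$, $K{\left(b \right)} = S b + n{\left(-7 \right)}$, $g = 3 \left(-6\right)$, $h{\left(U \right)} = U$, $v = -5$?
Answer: $1263$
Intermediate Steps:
$n{\left(J \right)} = 2$ ($n{\left(J \right)} = -3 - -5 = -3 + 5 = 2$)
$g = -18$
$K{\left(b \right)} = 2 - 72 b$ ($K{\left(b \right)} = - 72 b + 2 = 2 - 72 b$)
$X{\left(P \right)} = -35$
$X{\left(h{\left(9 \right)} \right)} + K{\left(g \right)} = -35 + \left(2 - -1296\right) = -35 + \left(2 + 1296\right) = -35 + 1298 = 1263$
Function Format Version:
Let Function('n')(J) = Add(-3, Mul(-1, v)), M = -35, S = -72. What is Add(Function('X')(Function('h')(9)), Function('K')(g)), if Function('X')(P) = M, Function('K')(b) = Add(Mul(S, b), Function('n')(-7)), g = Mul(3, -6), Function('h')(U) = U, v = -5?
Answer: 1263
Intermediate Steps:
Function('n')(J) = 2 (Function('n')(J) = Add(-3, Mul(-1, -5)) = Add(-3, 5) = 2)
g = -18
Function('K')(b) = Add(2, Mul(-72, b)) (Function('K')(b) = Add(Mul(-72, b), 2) = Add(2, Mul(-72, b)))
Function('X')(P) = -35
Add(Function('X')(Function('h')(9)), Function('K')(g)) = Add(-35, Add(2, Mul(-72, -18))) = Add(-35, Add(2, 1296)) = Add(-35, 1298) = 1263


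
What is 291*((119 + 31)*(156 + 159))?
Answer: 13749750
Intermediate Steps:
291*((119 + 31)*(156 + 159)) = 291*(150*315) = 291*47250 = 13749750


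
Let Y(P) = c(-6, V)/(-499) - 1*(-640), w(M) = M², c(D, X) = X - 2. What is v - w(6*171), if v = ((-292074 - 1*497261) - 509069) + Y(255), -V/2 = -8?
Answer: -1172869574/499 ≈ -2.3504e+6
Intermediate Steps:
V = 16 (V = -2*(-8) = 16)
c(D, X) = -2 + X
Y(P) = 319346/499 (Y(P) = (-2 + 16)/(-499) - 1*(-640) = 14*(-1/499) + 640 = -14/499 + 640 = 319346/499)
v = -647584250/499 (v = ((-292074 - 1*497261) - 509069) + 319346/499 = ((-292074 - 497261) - 509069) + 319346/499 = (-789335 - 509069) + 319346/499 = -1298404 + 319346/499 = -647584250/499 ≈ -1.2978e+6)
v - w(6*171) = -647584250/499 - (6*171)² = -647584250/499 - 1*1026² = -647584250/499 - 1*1052676 = -647584250/499 - 1052676 = -1172869574/499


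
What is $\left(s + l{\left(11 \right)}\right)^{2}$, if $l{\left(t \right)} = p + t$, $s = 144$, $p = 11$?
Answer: $27556$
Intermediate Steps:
$l{\left(t \right)} = 11 + t$
$\left(s + l{\left(11 \right)}\right)^{2} = \left(144 + \left(11 + 11\right)\right)^{2} = \left(144 + 22\right)^{2} = 166^{2} = 27556$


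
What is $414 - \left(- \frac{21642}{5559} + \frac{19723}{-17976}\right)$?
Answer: $\frac{13956370175}{33309528} \approx 418.99$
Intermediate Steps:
$414 - \left(- \frac{21642}{5559} + \frac{19723}{-17976}\right) = 414 - \left(\left(-21642\right) \frac{1}{5559} + 19723 \left(- \frac{1}{17976}\right)\right) = 414 - \left(- \frac{7214}{1853} - \frac{19723}{17976}\right) = 414 - - \frac{166225583}{33309528} = 414 + \frac{166225583}{33309528} = \frac{13956370175}{33309528}$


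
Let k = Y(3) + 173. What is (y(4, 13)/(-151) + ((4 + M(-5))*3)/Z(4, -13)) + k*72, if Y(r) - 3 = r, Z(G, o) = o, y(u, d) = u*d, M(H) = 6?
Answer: 25293938/1963 ≈ 12885.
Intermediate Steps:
y(u, d) = d*u
Y(r) = 3 + r
k = 179 (k = (3 + 3) + 173 = 6 + 173 = 179)
(y(4, 13)/(-151) + ((4 + M(-5))*3)/Z(4, -13)) + k*72 = ((13*4)/(-151) + ((4 + 6)*3)/(-13)) + 179*72 = (52*(-1/151) + (10*3)*(-1/13)) + 12888 = (-52/151 + 30*(-1/13)) + 12888 = (-52/151 - 30/13) + 12888 = -5206/1963 + 12888 = 25293938/1963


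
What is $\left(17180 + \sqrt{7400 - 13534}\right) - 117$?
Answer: $17063 + i \sqrt{6134} \approx 17063.0 + 78.32 i$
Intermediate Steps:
$\left(17180 + \sqrt{7400 - 13534}\right) - 117 = \left(17180 + \sqrt{-6134}\right) - 117 = \left(17180 + i \sqrt{6134}\right) - 117 = 17063 + i \sqrt{6134}$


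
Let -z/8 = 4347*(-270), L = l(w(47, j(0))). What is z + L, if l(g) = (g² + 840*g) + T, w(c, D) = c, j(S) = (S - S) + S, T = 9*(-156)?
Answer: 9429805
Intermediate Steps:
T = -1404
j(S) = S (j(S) = 0 + S = S)
l(g) = -1404 + g² + 840*g (l(g) = (g² + 840*g) - 1404 = -1404 + g² + 840*g)
L = 40285 (L = -1404 + 47² + 840*47 = -1404 + 2209 + 39480 = 40285)
z = 9389520 (z = -34776*(-270) = -8*(-1173690) = 9389520)
z + L = 9389520 + 40285 = 9429805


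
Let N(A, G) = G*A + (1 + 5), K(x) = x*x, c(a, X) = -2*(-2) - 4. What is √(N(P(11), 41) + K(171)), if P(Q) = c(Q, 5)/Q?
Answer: √29247 ≈ 171.02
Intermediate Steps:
c(a, X) = 0 (c(a, X) = 4 - 4 = 0)
K(x) = x²
P(Q) = 0 (P(Q) = 0/Q = 0)
N(A, G) = 6 + A*G (N(A, G) = A*G + 6 = 6 + A*G)
√(N(P(11), 41) + K(171)) = √((6 + 0*41) + 171²) = √((6 + 0) + 29241) = √(6 + 29241) = √29247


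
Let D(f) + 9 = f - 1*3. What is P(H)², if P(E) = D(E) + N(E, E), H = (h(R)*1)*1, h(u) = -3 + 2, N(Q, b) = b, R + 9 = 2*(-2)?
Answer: 196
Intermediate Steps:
D(f) = -12 + f (D(f) = -9 + (f - 1*3) = -9 + (f - 3) = -9 + (-3 + f) = -12 + f)
R = -13 (R = -9 + 2*(-2) = -9 - 4 = -13)
h(u) = -1
H = -1 (H = -1*1*1 = -1*1 = -1)
P(E) = -12 + 2*E (P(E) = (-12 + E) + E = -12 + 2*E)
P(H)² = (-12 + 2*(-1))² = (-12 - 2)² = (-14)² = 196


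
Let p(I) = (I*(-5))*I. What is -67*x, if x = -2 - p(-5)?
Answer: -8241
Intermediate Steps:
p(I) = -5*I² (p(I) = (-5*I)*I = -5*I²)
x = 123 (x = -2 - (-5)*(-5)² = -2 - (-5)*25 = -2 - 1*(-125) = -2 + 125 = 123)
-67*x = -67*123 = -8241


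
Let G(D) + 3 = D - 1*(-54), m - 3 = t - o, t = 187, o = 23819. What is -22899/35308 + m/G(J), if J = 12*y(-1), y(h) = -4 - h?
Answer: -834636217/529620 ≈ -1575.9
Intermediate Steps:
J = -36 (J = 12*(-4 - 1*(-1)) = 12*(-4 + 1) = 12*(-3) = -36)
m = -23629 (m = 3 + (187 - 1*23819) = 3 + (187 - 23819) = 3 - 23632 = -23629)
G(D) = 51 + D (G(D) = -3 + (D - 1*(-54)) = -3 + (D + 54) = -3 + (54 + D) = 51 + D)
-22899/35308 + m/G(J) = -22899/35308 - 23629/(51 - 36) = -22899*1/35308 - 23629/15 = -22899/35308 - 23629*1/15 = -22899/35308 - 23629/15 = -834636217/529620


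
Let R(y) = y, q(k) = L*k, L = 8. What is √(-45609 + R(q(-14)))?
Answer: I*√45721 ≈ 213.82*I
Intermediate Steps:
q(k) = 8*k
√(-45609 + R(q(-14))) = √(-45609 + 8*(-14)) = √(-45609 - 112) = √(-45721) = I*√45721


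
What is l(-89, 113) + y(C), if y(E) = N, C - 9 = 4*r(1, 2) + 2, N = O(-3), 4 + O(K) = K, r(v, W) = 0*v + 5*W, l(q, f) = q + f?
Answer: 17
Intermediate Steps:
l(q, f) = f + q
r(v, W) = 5*W (r(v, W) = 0 + 5*W = 5*W)
O(K) = -4 + K
N = -7 (N = -4 - 3 = -7)
C = 51 (C = 9 + (4*(5*2) + 2) = 9 + (4*10 + 2) = 9 + (40 + 2) = 9 + 42 = 51)
y(E) = -7
l(-89, 113) + y(C) = (113 - 89) - 7 = 24 - 7 = 17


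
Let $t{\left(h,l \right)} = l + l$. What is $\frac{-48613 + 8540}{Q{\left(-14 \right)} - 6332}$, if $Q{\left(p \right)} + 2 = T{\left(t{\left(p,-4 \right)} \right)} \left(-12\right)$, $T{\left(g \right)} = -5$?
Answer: $\frac{40073}{6274} \approx 6.3872$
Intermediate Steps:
$t{\left(h,l \right)} = 2 l$
$Q{\left(p \right)} = 58$ ($Q{\left(p \right)} = -2 - -60 = -2 + 60 = 58$)
$\frac{-48613 + 8540}{Q{\left(-14 \right)} - 6332} = \frac{-48613 + 8540}{58 - 6332} = - \frac{40073}{-6274} = \left(-40073\right) \left(- \frac{1}{6274}\right) = \frac{40073}{6274}$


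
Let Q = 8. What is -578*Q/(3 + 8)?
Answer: -4624/11 ≈ -420.36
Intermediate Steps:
-578*Q/(3 + 8) = -578*8/(3 + 8) = -578*8/11 = -4624/11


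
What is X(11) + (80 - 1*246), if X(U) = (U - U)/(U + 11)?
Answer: -166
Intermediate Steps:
X(U) = 0 (X(U) = 0/(11 + U) = 0)
X(11) + (80 - 1*246) = 0 + (80 - 1*246) = 0 + (80 - 246) = 0 - 166 = -166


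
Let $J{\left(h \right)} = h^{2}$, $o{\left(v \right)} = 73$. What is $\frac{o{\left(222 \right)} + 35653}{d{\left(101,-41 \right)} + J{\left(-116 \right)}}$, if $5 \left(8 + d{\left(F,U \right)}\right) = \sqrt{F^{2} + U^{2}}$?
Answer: $\frac{6005540600}{2260602859} - \frac{89315 \sqrt{11882}}{2260602859} \approx 2.6523$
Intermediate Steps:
$d{\left(F,U \right)} = -8 + \frac{\sqrt{F^{2} + U^{2}}}{5}$
$\frac{o{\left(222 \right)} + 35653}{d{\left(101,-41 \right)} + J{\left(-116 \right)}} = \frac{73 + 35653}{\left(-8 + \frac{\sqrt{101^{2} + \left(-41\right)^{2}}}{5}\right) + \left(-116\right)^{2}} = \frac{35726}{\left(-8 + \frac{\sqrt{10201 + 1681}}{5}\right) + 13456} = \frac{35726}{\left(-8 + \frac{\sqrt{11882}}{5}\right) + 13456} = \frac{35726}{13448 + \frac{\sqrt{11882}}{5}}$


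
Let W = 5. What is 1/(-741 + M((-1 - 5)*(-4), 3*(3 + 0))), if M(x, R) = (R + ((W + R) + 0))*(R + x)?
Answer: 1/18 ≈ 0.055556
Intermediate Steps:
M(x, R) = (5 + 2*R)*(R + x) (M(x, R) = (R + ((5 + R) + 0))*(R + x) = (R + (5 + R))*(R + x) = (5 + 2*R)*(R + x))
1/(-741 + M((-1 - 5)*(-4), 3*(3 + 0))) = 1/(-741 + (2*(3*(3 + 0))² + 5*(3*(3 + 0)) + 5*((-1 - 5)*(-4)) + 2*(3*(3 + 0))*((-1 - 5)*(-4)))) = 1/(-741 + (2*(3*3)² + 5*(3*3) + 5*(-6*(-4)) + 2*(3*3)*(-6*(-4)))) = 1/(-741 + (2*9² + 5*9 + 5*24 + 2*9*24)) = 1/(-741 + (2*81 + 45 + 120 + 432)) = 1/(-741 + (162 + 45 + 120 + 432)) = 1/(-741 + 759) = 1/18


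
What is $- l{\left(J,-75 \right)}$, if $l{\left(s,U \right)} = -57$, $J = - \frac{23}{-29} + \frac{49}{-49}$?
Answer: $57$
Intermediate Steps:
$J = - \frac{6}{29}$ ($J = \left(-23\right) \left(- \frac{1}{29}\right) + 49 \left(- \frac{1}{49}\right) = \frac{23}{29} - 1 = - \frac{6}{29} \approx -0.2069$)
$- l{\left(J,-75 \right)} = \left(-1\right) \left(-57\right) = 57$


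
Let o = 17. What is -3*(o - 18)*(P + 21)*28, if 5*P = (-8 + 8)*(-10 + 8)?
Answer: 1764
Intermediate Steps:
P = 0 (P = ((-8 + 8)*(-10 + 8))/5 = (0*(-2))/5 = (⅕)*0 = 0)
-3*(o - 18)*(P + 21)*28 = -3*(17 - 18)*(0 + 21)*28 = -(-3)*21*28 = -3*(-21)*28 = 63*28 = 1764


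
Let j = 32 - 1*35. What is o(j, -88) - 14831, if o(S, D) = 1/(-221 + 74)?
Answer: -2180158/147 ≈ -14831.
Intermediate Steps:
j = -3 (j = 32 - 35 = -3)
o(S, D) = -1/147 (o(S, D) = 1/(-147) = -1/147)
o(j, -88) - 14831 = -1/147 - 14831 = -2180158/147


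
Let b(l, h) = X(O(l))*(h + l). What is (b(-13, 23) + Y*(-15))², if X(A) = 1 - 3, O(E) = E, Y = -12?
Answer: 25600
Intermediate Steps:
X(A) = -2
b(l, h) = -2*h - 2*l (b(l, h) = -2*(h + l) = -2*h - 2*l)
(b(-13, 23) + Y*(-15))² = ((-2*23 - 2*(-13)) - 12*(-15))² = ((-46 + 26) + 180)² = (-20 + 180)² = 160² = 25600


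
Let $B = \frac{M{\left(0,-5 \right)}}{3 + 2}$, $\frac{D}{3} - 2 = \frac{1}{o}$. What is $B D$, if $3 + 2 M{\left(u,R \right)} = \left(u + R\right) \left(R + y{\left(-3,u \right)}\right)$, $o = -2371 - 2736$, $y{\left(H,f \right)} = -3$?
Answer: $\frac{1133643}{51070} \approx 22.198$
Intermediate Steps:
$o = -5107$
$M{\left(u,R \right)} = - \frac{3}{2} + \frac{\left(-3 + R\right) \left(R + u\right)}{2}$ ($M{\left(u,R \right)} = - \frac{3}{2} + \frac{\left(u + R\right) \left(R - 3\right)}{2} = - \frac{3}{2} + \frac{\left(R + u\right) \left(-3 + R\right)}{2} = - \frac{3}{2} + \frac{\left(-3 + R\right) \left(R + u\right)}{2}$)
$D = \frac{30639}{5107}$ ($D = 6 + \frac{3}{-5107} = 6 + 3 \left(- \frac{1}{5107}\right) = 6 - \frac{3}{5107} = \frac{30639}{5107} \approx 5.9994$)
$B = \frac{37}{10}$ ($B = \frac{- \frac{3}{2} + \frac{\left(-5\right)^{2}}{2} - - \frac{15}{2} - 0 + \frac{1}{2} \left(-5\right) 0}{3 + 2} = \frac{- \frac{3}{2} + \frac{1}{2} \cdot 25 + \frac{15}{2} + 0 + 0}{5} = \frac{- \frac{3}{2} + \frac{25}{2} + \frac{15}{2} + 0 + 0}{5} = \frac{1}{5} \cdot \frac{37}{2} = \frac{37}{10} \approx 3.7$)
$B D = \frac{37}{10} \cdot \frac{30639}{5107} = \frac{1133643}{51070}$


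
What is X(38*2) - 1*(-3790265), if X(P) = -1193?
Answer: 3789072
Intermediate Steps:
X(38*2) - 1*(-3790265) = -1193 - 1*(-3790265) = -1193 + 3790265 = 3789072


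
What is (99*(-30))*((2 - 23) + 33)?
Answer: -35640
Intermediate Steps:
(99*(-30))*((2 - 23) + 33) = -2970*(-21 + 33) = -2970*12 = -35640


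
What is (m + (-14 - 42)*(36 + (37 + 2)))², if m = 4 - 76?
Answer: 18249984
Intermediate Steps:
m = -72
(m + (-14 - 42)*(36 + (37 + 2)))² = (-72 + (-14 - 42)*(36 + (37 + 2)))² = (-72 - 56*(36 + 39))² = (-72 - 56*75)² = (-72 - 4200)² = (-4272)² = 18249984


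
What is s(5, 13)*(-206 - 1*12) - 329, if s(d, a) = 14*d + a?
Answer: -18423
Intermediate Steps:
s(d, a) = a + 14*d
s(5, 13)*(-206 - 1*12) - 329 = (13 + 14*5)*(-206 - 1*12) - 329 = (13 + 70)*(-206 - 12) - 329 = 83*(-218) - 329 = -18094 - 329 = -18423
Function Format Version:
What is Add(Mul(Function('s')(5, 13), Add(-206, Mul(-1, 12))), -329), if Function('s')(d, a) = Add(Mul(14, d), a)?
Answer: -18423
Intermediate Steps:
Function('s')(d, a) = Add(a, Mul(14, d))
Add(Mul(Function('s')(5, 13), Add(-206, Mul(-1, 12))), -329) = Add(Mul(Add(13, Mul(14, 5)), Add(-206, Mul(-1, 12))), -329) = Add(Mul(Add(13, 70), Add(-206, -12)), -329) = Add(Mul(83, -218), -329) = Add(-18094, -329) = -18423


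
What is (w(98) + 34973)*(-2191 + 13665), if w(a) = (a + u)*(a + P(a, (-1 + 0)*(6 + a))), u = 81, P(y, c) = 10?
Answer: 623095570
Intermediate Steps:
w(a) = (10 + a)*(81 + a) (w(a) = (a + 81)*(a + 10) = (81 + a)*(10 + a) = (10 + a)*(81 + a))
(w(98) + 34973)*(-2191 + 13665) = ((810 + 98² + 91*98) + 34973)*(-2191 + 13665) = ((810 + 9604 + 8918) + 34973)*11474 = (19332 + 34973)*11474 = 54305*11474 = 623095570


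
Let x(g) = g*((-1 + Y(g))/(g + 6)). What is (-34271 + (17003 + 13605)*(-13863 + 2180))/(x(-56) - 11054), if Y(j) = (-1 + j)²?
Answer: 8940688375/185406 ≈ 48222.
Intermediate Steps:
x(g) = g*(-1 + (-1 + g)²)/(6 + g) (x(g) = g*((-1 + (-1 + g)²)/(g + 6)) = g*((-1 + (-1 + g)²)/(6 + g)) = g*(-1 + (-1 + g)²)/(6 + g))
(-34271 + (17003 + 13605)*(-13863 + 2180))/(x(-56) - 11054) = (-34271 + (17003 + 13605)*(-13863 + 2180))/((-56)²*(-2 - 56)/(6 - 56) - 11054) = (-34271 + 30608*(-11683))/(3136*(-58)/(-50) - 11054) = (-34271 - 357593264)/(3136*(-1/50)*(-58) - 11054) = -357627535/(90944/25 - 11054) = -357627535/(-185406/25) = -357627535*(-25/185406) = 8940688375/185406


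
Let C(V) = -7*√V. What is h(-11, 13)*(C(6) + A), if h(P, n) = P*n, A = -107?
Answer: 15301 + 1001*√6 ≈ 17753.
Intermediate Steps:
h(-11, 13)*(C(6) + A) = (-11*13)*(-7*√6 - 107) = -143*(-107 - 7*√6) = 15301 + 1001*√6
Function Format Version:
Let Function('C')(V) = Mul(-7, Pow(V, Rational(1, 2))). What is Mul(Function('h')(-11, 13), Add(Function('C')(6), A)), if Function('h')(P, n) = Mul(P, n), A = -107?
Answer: Add(15301, Mul(1001, Pow(6, Rational(1, 2)))) ≈ 17753.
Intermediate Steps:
Mul(Function('h')(-11, 13), Add(Function('C')(6), A)) = Mul(Mul(-11, 13), Add(Mul(-7, Pow(6, Rational(1, 2))), -107)) = Mul(-143, Add(-107, Mul(-7, Pow(6, Rational(1, 2))))) = Add(15301, Mul(1001, Pow(6, Rational(1, 2))))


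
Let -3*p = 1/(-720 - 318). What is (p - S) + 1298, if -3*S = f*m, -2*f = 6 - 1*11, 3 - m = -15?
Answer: 4088683/3114 ≈ 1313.0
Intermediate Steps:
m = 18 (m = 3 - 1*(-15) = 3 + 15 = 18)
f = 5/2 (f = -(6 - 1*11)/2 = -(6 - 11)/2 = -½*(-5) = 5/2 ≈ 2.5000)
p = 1/3114 (p = -1/(3*(-720 - 318)) = -⅓/(-1038) = -⅓*(-1/1038) = 1/3114 ≈ 0.00032113)
S = -15 (S = -5*18/6 = -⅓*45 = -15)
(p - S) + 1298 = (1/3114 - 1*(-15)) + 1298 = (1/3114 + 15) + 1298 = 46711/3114 + 1298 = 4088683/3114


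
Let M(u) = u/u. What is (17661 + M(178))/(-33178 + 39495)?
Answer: 17662/6317 ≈ 2.7959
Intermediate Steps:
M(u) = 1
(17661 + M(178))/(-33178 + 39495) = (17661 + 1)/(-33178 + 39495) = 17662/6317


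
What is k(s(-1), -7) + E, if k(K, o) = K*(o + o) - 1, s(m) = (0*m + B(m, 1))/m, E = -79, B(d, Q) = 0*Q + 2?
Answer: -52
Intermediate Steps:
B(d, Q) = 2 (B(d, Q) = 0 + 2 = 2)
s(m) = 2/m (s(m) = (0*m + 2)/m = (0 + 2)/m = 2/m)
k(K, o) = -1 + 2*K*o (k(K, o) = K*(2*o) - 1 = 2*K*o - 1 = -1 + 2*K*o)
k(s(-1), -7) + E = (-1 + 2*(2/(-1))*(-7)) - 79 = (-1 + 2*(2*(-1))*(-7)) - 79 = (-1 + 2*(-2)*(-7)) - 79 = (-1 + 28) - 79 = 27 - 79 = -52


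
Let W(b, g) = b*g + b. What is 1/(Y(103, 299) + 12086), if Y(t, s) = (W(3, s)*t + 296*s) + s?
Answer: 1/193589 ≈ 5.1656e-6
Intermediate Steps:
W(b, g) = b + b*g
Y(t, s) = 297*s + t*(3 + 3*s) (Y(t, s) = ((3*(1 + s))*t + 296*s) + s = ((3 + 3*s)*t + 296*s) + s = (t*(3 + 3*s) + 296*s) + s = (296*s + t*(3 + 3*s)) + s = 297*s + t*(3 + 3*s))
1/(Y(103, 299) + 12086) = 1/((297*299 + 3*103*(1 + 299)) + 12086) = 1/((88803 + 3*103*300) + 12086) = 1/((88803 + 92700) + 12086) = 1/(181503 + 12086) = 1/193589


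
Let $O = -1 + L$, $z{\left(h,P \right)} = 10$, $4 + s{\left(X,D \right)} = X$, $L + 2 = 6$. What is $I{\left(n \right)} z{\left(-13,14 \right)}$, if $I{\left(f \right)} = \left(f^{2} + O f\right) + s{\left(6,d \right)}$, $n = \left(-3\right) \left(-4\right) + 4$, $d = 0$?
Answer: $3060$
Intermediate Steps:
$L = 4$ ($L = -2 + 6 = 4$)
$s{\left(X,D \right)} = -4 + X$
$O = 3$ ($O = -1 + 4 = 3$)
$n = 16$ ($n = 12 + 4 = 16$)
$I{\left(f \right)} = 2 + f^{2} + 3 f$ ($I{\left(f \right)} = \left(f^{2} + 3 f\right) + \left(-4 + 6\right) = \left(f^{2} + 3 f\right) + 2 = 2 + f^{2} + 3 f$)
$I{\left(n \right)} z{\left(-13,14 \right)} = \left(2 + 16^{2} + 3 \cdot 16\right) 10 = \left(2 + 256 + 48\right) 10 = 306 \cdot 10 = 3060$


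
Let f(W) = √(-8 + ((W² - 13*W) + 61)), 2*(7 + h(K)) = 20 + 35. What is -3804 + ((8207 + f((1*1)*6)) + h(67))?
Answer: 8847/2 + √11 ≈ 4426.8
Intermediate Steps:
h(K) = 41/2 (h(K) = -7 + (20 + 35)/2 = -7 + (½)*55 = -7 + 55/2 = 41/2)
f(W) = √(53 + W² - 13*W) (f(W) = √(-8 + (61 + W² - 13*W)) = √(53 + W² - 13*W))
-3804 + ((8207 + f((1*1)*6)) + h(67)) = -3804 + ((8207 + √(53 + ((1*1)*6)² - 13*1*1*6)) + 41/2) = -3804 + ((8207 + √(53 + (1*6)² - 13*6)) + 41/2) = -3804 + ((8207 + √(53 + 6² - 13*6)) + 41/2) = -3804 + ((8207 + √(53 + 36 - 78)) + 41/2) = -3804 + ((8207 + √11) + 41/2) = -3804 + (16455/2 + √11) = 8847/2 + √11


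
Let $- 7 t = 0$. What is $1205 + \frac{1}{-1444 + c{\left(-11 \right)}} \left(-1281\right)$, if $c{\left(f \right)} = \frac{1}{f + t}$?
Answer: $\frac{6385172}{5295} \approx 1205.9$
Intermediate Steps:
$t = 0$ ($t = \left(- \frac{1}{7}\right) 0 = 0$)
$c{\left(f \right)} = \frac{1}{f}$ ($c{\left(f \right)} = \frac{1}{f + 0} = \frac{1}{f}$)
$1205 + \frac{1}{-1444 + c{\left(-11 \right)}} \left(-1281\right) = 1205 + \frac{1}{-1444 + \frac{1}{-11}} \left(-1281\right) = 1205 + \frac{1}{-1444 - \frac{1}{11}} \left(-1281\right) = 1205 + \frac{1}{- \frac{15885}{11}} \left(-1281\right) = 1205 - - \frac{4697}{5295} = 1205 + \frac{4697}{5295} = \frac{6385172}{5295}$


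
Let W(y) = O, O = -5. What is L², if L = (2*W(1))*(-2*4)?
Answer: 6400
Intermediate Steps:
W(y) = -5
L = 80 (L = (2*(-5))*(-2*4) = -10*(-8) = 80)
L² = 80² = 6400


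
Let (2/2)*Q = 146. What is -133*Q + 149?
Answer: -19269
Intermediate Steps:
Q = 146
-133*Q + 149 = -133*146 + 149 = -19418 + 149 = -19269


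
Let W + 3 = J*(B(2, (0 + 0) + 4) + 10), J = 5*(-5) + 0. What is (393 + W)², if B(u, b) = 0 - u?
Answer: 36100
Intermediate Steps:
B(u, b) = -u
J = -25 (J = -25 + 0 = -25)
W = -203 (W = -3 - 25*(-1*2 + 10) = -3 - 25*(-2 + 10) = -3 - 25*8 = -3 - 200 = -203)
(393 + W)² = (393 - 203)² = 190² = 36100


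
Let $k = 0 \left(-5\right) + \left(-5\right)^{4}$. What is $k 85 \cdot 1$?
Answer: $53125$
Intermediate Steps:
$k = 625$ ($k = 0 + 625 = 625$)
$k 85 \cdot 1 = 625 \cdot 85 \cdot 1 = 53125 \cdot 1 = 53125$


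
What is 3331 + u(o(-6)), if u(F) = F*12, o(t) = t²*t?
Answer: 739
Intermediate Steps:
o(t) = t³
u(F) = 12*F
3331 + u(o(-6)) = 3331 + 12*(-6)³ = 3331 + 12*(-216) = 3331 - 2592 = 739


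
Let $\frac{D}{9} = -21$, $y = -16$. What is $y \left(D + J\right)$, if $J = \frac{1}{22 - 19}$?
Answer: $\frac{9056}{3} \approx 3018.7$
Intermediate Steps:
$D = -189$ ($D = 9 \left(-21\right) = -189$)
$J = \frac{1}{3} \approx 0.33333$
$y \left(D + J\right) = - 16 \left(-189 + \frac{1}{3}\right) = \left(-16\right) \left(- \frac{566}{3}\right) = \frac{9056}{3}$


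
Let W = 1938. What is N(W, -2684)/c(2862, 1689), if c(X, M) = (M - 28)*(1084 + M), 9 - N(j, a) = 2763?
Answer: -2754/4605953 ≈ -0.00059792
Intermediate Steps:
N(j, a) = -2754 (N(j, a) = 9 - 1*2763 = 9 - 2763 = -2754)
c(X, M) = (-28 + M)*(1084 + M)
N(W, -2684)/c(2862, 1689) = -2754/(-30352 + 1689² + 1056*1689) = -2754/(-30352 + 2852721 + 1783584) = -2754/4605953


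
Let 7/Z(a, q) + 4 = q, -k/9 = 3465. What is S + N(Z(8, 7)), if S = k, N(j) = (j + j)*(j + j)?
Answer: -280469/9 ≈ -31163.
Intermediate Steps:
k = -31185 (k = -9*3465 = -31185)
Z(a, q) = 7/(-4 + q)
N(j) = 4*j² (N(j) = (2*j)*(2*j) = 4*j²)
S = -31185
S + N(Z(8, 7)) = -31185 + 4*(7/(-4 + 7))² = -31185 + 4*(7/3)² = -31185 + 4*(49/9) = -31185 + 196/9 = -280469/9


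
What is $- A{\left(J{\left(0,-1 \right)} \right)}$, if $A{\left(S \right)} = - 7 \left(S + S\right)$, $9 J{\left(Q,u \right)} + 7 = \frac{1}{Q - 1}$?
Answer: $- \frac{112}{9} \approx -12.444$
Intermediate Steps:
$J{\left(Q,u \right)} = - \frac{7}{9} + \frac{1}{9 \left(-1 + Q\right)}$ ($J{\left(Q,u \right)} = - \frac{7}{9} + \frac{1}{9 \left(Q - 1\right)} = - \frac{7}{9} + \frac{1}{9 \left(-1 + Q\right)}$)
$A{\left(S \right)} = - 14 S$ ($A{\left(S \right)} = - 7 \cdot 2 S = - 14 S$)
$- A{\left(J{\left(0,-1 \right)} \right)} = - \left(-14\right) \frac{8 - 0}{9 \left(-1 + 0\right)} = - \left(-14\right) \frac{8 + 0}{9 \left(-1\right)} = - \left(-14\right) \frac{1}{9} \left(-1\right) 8 = - \frac{\left(-14\right) \left(-8\right)}{9} = \left(-1\right) \frac{112}{9} = - \frac{112}{9}$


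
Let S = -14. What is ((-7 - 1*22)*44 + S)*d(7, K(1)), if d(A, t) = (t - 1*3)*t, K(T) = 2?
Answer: 2580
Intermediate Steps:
d(A, t) = t*(-3 + t) (d(A, t) = (t - 3)*t = (-3 + t)*t = t*(-3 + t))
((-7 - 1*22)*44 + S)*d(7, K(1)) = ((-7 - 1*22)*44 - 14)*(2*(-3 + 2)) = ((-7 - 22)*44 - 14)*(2*(-1)) = (-29*44 - 14)*(-2) = (-1276 - 14)*(-2) = -1290*(-2) = 2580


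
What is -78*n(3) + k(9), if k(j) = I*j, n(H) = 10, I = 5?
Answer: -735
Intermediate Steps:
k(j) = 5*j
-78*n(3) + k(9) = -78*10 + 5*9 = -780 + 45 = -735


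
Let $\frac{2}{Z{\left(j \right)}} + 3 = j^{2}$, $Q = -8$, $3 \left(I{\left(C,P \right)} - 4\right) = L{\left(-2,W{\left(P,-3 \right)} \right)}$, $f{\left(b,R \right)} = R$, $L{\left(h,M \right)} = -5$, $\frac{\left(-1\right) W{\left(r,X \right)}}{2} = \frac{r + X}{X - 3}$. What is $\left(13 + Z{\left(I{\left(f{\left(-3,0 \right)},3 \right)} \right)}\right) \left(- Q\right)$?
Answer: $\frac{1216}{11} \approx 110.55$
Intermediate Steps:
$W{\left(r,X \right)} = - \frac{2 \left(X + r\right)}{-3 + X}$ ($W{\left(r,X \right)} = - 2 \frac{r + X}{X - 3} = - 2 \frac{X + r}{-3 + X} = - \frac{2 \left(X + r\right)}{-3 + X}$)
$I{\left(C,P \right)} = \frac{7}{3}$ ($I{\left(C,P \right)} = 4 + \frac{1}{3} \left(-5\right) = 4 - \frac{5}{3} = \frac{7}{3}$)
$Z{\left(j \right)} = \frac{2}{-3 + j^{2}}$
$\left(13 + Z{\left(I{\left(f{\left(-3,0 \right)},3 \right)} \right)}\right) \left(- Q\right) = \left(13 + \frac{2}{-3 + \left(\frac{7}{3}\right)^{2}}\right) \left(\left(-1\right) \left(-8\right)\right) = \left(13 + \frac{2}{-3 + \frac{49}{9}}\right) 8 = \left(13 + \frac{2}{\frac{22}{9}}\right) 8 = \left(13 + 2 \cdot \frac{9}{22}\right) 8 = \left(13 + \frac{9}{11}\right) 8 = \frac{152}{11} \cdot 8 = \frac{1216}{11}$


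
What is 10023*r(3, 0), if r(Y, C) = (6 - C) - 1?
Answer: 50115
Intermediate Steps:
r(Y, C) = 5 - C
10023*r(3, 0) = 10023*(5 - 1*0) = 10023*(5 + 0) = 10023*5 = 50115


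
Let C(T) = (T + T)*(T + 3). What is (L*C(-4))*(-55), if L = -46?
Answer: 20240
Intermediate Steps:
C(T) = 2*T*(3 + T) (C(T) = (2*T)*(3 + T) = 2*T*(3 + T))
(L*C(-4))*(-55) = -92*(-4)*(3 - 4)*(-55) = -92*(-4)*(-1)*(-55) = -46*8*(-55) = -368*(-55) = 20240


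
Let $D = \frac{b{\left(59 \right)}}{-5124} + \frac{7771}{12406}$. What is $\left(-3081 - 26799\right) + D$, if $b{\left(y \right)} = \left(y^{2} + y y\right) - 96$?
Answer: $- \frac{237433434964}{7946043} \approx -29881.0$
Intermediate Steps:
$b{\left(y \right)} = -96 + 2 y^{2}$ ($b{\left(y \right)} = \left(y^{2} + y^{2}\right) - 96 = 2 y^{2} - 96 = -96 + 2 y^{2}$)
$D = - \frac{5670124}{7946043}$ ($D = \frac{-96 + 2 \cdot 59^{2}}{-5124} + \frac{7771}{12406} = \left(-96 + 2 \cdot 3481\right) \left(- \frac{1}{5124}\right) + 7771 \cdot \frac{1}{12406} = \left(-96 + 6962\right) \left(- \frac{1}{5124}\right) + \frac{7771}{12406} = 6866 \left(- \frac{1}{5124}\right) + \frac{7771}{12406} = - \frac{3433}{2562} + \frac{7771}{12406} = - \frac{5670124}{7946043} \approx -0.71358$)
$\left(-3081 - 26799\right) + D = \left(-3081 - 26799\right) - \frac{5670124}{7946043} = -29880 - \frac{5670124}{7946043} = - \frac{237433434964}{7946043}$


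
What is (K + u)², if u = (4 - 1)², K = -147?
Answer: 19044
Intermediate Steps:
u = 9 (u = 3² = 9)
(K + u)² = (-147 + 9)² = (-138)² = 19044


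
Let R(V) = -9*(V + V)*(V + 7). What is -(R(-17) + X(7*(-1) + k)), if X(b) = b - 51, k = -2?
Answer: 3120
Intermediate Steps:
R(V) = -18*V*(7 + V) (R(V) = -9*2*V*(7 + V) = -18*V*(7 + V))
X(b) = -51 + b
-(R(-17) + X(7*(-1) + k)) = -(-18*(-17)*(7 - 17) + (-51 + (7*(-1) - 2))) = -(-18*(-17)*(-10) + (-51 + (-7 - 2))) = -(-3060 + (-51 - 9)) = -(-3060 - 60) = -1*(-3120) = 3120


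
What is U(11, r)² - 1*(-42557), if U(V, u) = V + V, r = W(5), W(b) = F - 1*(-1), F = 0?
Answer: 43041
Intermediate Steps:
W(b) = 1 (W(b) = 0 - 1*(-1) = 0 + 1 = 1)
r = 1
U(V, u) = 2*V
U(11, r)² - 1*(-42557) = (2*11)² - 1*(-42557) = 22² + 42557 = 484 + 42557 = 43041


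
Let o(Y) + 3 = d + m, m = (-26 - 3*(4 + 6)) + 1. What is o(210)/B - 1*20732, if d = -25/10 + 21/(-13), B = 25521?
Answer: -13756637287/663546 ≈ -20732.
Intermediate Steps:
d = -107/26 (d = -25*1/10 + 21*(-1/13) = -5/2 - 21/13 = -107/26 ≈ -4.1154)
m = -55 (m = (-26 - 3*10) + 1 = (-26 - 30) + 1 = -56 + 1 = -55)
o(Y) = -1615/26 (o(Y) = -3 + (-107/26 - 55) = -3 - 1537/26 = -1615/26)
o(210)/B - 1*20732 = -1615/26/25521 - 1*20732 = -1615/26*1/25521 - 20732 = -1615/663546 - 20732 = -13756637287/663546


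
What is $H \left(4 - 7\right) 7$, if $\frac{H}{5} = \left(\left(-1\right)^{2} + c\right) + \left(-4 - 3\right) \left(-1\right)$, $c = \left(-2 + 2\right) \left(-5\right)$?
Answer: $-840$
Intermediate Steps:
$c = 0$ ($c = 0 \left(-5\right) = 0$)
$H = 40$ ($H = 5 \left(\left(\left(-1\right)^{2} + 0\right) + \left(-4 - 3\right) \left(-1\right)\right) = 5 \left(\left(1 + 0\right) - -7\right) = 5 \left(1 + 7\right) = 5 \cdot 8 = 40$)
$H \left(4 - 7\right) 7 = 40 \left(4 - 7\right) 7 = 40 \left(-3\right) 7 = \left(-120\right) 7 = -840$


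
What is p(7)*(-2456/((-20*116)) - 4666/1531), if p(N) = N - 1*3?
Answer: -1766246/221995 ≈ -7.9562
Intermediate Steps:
p(N) = -3 + N (p(N) = N - 3 = -3 + N)
p(7)*(-2456/((-20*116)) - 4666/1531) = (-3 + 7)*(-2456/((-20*116)) - 4666/1531) = 4*(-2456/(-2320) - 4666*1/1531) = 4*(-2456*(-1/2320) - 4666/1531) = 4*(307/290 - 4666/1531) = 4*(-883123/443990) = -1766246/221995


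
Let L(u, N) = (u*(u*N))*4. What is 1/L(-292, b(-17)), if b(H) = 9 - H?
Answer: 1/8867456 ≈ 1.1277e-7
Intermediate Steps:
L(u, N) = 4*N*u² (L(u, N) = (u*(N*u))*4 = (N*u²)*4 = 4*N*u²)
1/L(-292, b(-17)) = 1/(4*(9 - 1*(-17))*(-292)²) = 1/(4*(9 + 17)*85264) = 1/(4*26*85264) = 1/8867456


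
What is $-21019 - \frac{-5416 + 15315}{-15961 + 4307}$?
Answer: $- \frac{244945527}{11654} \approx -21018.0$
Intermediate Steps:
$-21019 - \frac{-5416 + 15315}{-15961 + 4307} = -21019 - \frac{9899}{-11654} = -21019 - 9899 \left(- \frac{1}{11654}\right) = -21019 - - \frac{9899}{11654} = -21019 + \frac{9899}{11654} = - \frac{244945527}{11654}$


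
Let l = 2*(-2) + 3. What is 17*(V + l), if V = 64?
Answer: 1071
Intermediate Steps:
l = -1 (l = -4 + 3 = -1)
17*(V + l) = 17*(64 - 1) = 17*63 = 1071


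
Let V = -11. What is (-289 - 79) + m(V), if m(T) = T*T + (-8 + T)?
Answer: -266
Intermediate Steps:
m(T) = -8 + T + T**2 (m(T) = T**2 + (-8 + T) = -8 + T + T**2)
(-289 - 79) + m(V) = (-289 - 79) + (-8 - 11 + (-11)**2) = -368 + (-8 - 11 + 121) = -368 + 102 = -266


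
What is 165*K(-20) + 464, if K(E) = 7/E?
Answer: 1625/4 ≈ 406.25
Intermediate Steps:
165*K(-20) + 464 = 165*(7/(-20)) + 464 = 165*(7*(-1/20)) + 464 = 165*(-7/20) + 464 = -231/4 + 464 = 1625/4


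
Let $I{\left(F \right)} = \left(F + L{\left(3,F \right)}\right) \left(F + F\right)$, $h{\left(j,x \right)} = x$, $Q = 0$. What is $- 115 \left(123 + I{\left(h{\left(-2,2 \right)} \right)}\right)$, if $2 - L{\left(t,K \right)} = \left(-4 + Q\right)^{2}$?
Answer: $-8625$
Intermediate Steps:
$L{\left(t,K \right)} = -14$ ($L{\left(t,K \right)} = 2 - \left(-4 + 0\right)^{2} = 2 - \left(-4\right)^{2} = 2 - 16 = -14$)
$I{\left(F \right)} = 2 F \left(-14 + F\right)$ ($I{\left(F \right)} = \left(F - 14\right) \left(F + F\right) = \left(-14 + F\right) 2 F = 2 F \left(-14 + F\right)$)
$- 115 \left(123 + I{\left(h{\left(-2,2 \right)} \right)}\right) = - 115 \left(123 + 2 \cdot 2 \left(-14 + 2\right)\right) = - 115 \left(123 + 2 \cdot 2 \left(-12\right)\right) = - 115 \left(123 - 48\right) = \left(-115\right) 75 = -8625$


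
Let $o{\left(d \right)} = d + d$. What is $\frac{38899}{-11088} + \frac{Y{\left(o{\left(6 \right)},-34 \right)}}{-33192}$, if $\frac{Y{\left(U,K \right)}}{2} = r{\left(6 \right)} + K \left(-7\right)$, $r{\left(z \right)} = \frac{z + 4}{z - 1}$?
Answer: $- \frac{2572337}{730224} \approx -3.5227$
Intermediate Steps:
$o{\left(d \right)} = 2 d$
$r{\left(z \right)} = \frac{4 + z}{-1 + z}$
$Y{\left(U,K \right)} = 4 - 14 K$ ($Y{\left(U,K \right)} = 2 \left(\frac{4 + 6}{-1 + 6} + K \left(-7\right)\right) = 2 \left(\frac{1}{5} \cdot 10 - 7 K\right) = 2 \left(2 - 7 K\right) = 4 - 14 K$)
$\frac{38899}{-11088} + \frac{Y{\left(o{\left(6 \right)},-34 \right)}}{-33192} = \frac{38899}{-11088} + \frac{4 - -476}{-33192} = 38899 \left(- \frac{1}{11088}\right) + \left(4 + 476\right) \left(- \frac{1}{33192}\right) = - \frac{5557}{1584} + 480 \left(- \frac{1}{33192}\right) = - \frac{5557}{1584} - \frac{20}{1383} = - \frac{2572337}{730224}$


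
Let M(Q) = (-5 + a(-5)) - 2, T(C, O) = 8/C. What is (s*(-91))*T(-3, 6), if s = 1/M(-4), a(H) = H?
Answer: -182/9 ≈ -20.222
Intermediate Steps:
M(Q) = -12 (M(Q) = (-5 - 5) - 2 = -10 - 2 = -12)
s = -1/12 (s = 1/(-12) = -1/12 ≈ -0.083333)
(s*(-91))*T(-3, 6) = (-1/12*(-91))*(8/(-3)) = 91*(8*(-1/3))/12 = (91/12)*(-8/3) = -182/9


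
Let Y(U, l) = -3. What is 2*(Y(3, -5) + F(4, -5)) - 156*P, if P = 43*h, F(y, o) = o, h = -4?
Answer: 26816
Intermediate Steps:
P = -172 (P = 43*(-4) = -172)
2*(Y(3, -5) + F(4, -5)) - 156*P = 2*(-3 - 5) - 156*(-172) = 2*(-8) + 26832 = -16 + 26832 = 26816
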